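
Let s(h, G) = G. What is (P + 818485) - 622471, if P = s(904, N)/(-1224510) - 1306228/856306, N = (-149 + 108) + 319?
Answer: 4671134341320443/23830801365 ≈ 1.9601e+5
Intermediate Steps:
N = 278 (N = -41 + 319 = 278)
P = -36357438667/23830801365 (P = 278/(-1224510) - 1306228/856306 = 278*(-1/1224510) - 1306228*1/856306 = -139/612255 - 59374/38923 = -36357438667/23830801365 ≈ -1.5256)
(P + 818485) - 622471 = (-36357438667/23830801365 + 818485) - 622471 = 19505117097793358/23830801365 - 622471 = 4671134341320443/23830801365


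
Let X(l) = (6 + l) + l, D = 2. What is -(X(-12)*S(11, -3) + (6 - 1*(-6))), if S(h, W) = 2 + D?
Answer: 60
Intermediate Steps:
S(h, W) = 4 (S(h, W) = 2 + 2 = 4)
X(l) = 6 + 2*l
-(X(-12)*S(11, -3) + (6 - 1*(-6))) = -((6 + 2*(-12))*4 + (6 - 1*(-6))) = -((6 - 24)*4 + (6 + 6)) = -(-18*4 + 12) = -(-72 + 12) = -1*(-60) = 60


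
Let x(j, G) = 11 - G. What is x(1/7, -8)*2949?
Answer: 56031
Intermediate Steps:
x(1/7, -8)*2949 = (11 - 1*(-8))*2949 = (11 + 8)*2949 = 19*2949 = 56031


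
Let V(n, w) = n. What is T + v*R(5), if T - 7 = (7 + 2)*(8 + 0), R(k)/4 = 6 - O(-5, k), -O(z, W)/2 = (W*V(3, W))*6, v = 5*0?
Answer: 79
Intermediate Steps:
v = 0
O(z, W) = -36*W (O(z, W) = -2*W*3*6 = -2*3*W*6 = -36*W)
R(k) = 24 + 144*k (R(k) = 4*(6 - (-36)*k) = 4*(6 + 36*k) = 24 + 144*k)
T = 79 (T = 7 + (7 + 2)*(8 + 0) = 7 + 9*8 = 7 + 72 = 79)
T + v*R(5) = 79 + 0*(24 + 144*5) = 79 + 0*(24 + 720) = 79 + 0*744 = 79 + 0 = 79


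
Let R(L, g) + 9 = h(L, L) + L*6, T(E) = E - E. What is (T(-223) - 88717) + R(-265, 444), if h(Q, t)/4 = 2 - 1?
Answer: -90312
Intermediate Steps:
h(Q, t) = 4 (h(Q, t) = 4*(2 - 1) = 4*1 = 4)
T(E) = 0
R(L, g) = -5 + 6*L (R(L, g) = -9 + (4 + L*6) = -9 + (4 + 6*L) = -5 + 6*L)
(T(-223) - 88717) + R(-265, 444) = (0 - 88717) + (-5 + 6*(-265)) = -88717 + (-5 - 1590) = -88717 - 1595 = -90312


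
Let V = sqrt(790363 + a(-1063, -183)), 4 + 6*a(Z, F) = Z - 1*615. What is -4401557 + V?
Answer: -4401557 + 2*sqrt(1777686)/3 ≈ -4.4007e+6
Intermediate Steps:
a(Z, F) = -619/6 + Z/6 (a(Z, F) = -2/3 + (Z - 1*615)/6 = -2/3 + (Z - 615)/6 = -2/3 + (-615 + Z)/6 = -2/3 + (-205/2 + Z/6) = -619/6 + Z/6)
V = 2*sqrt(1777686)/3 (V = sqrt(790363 + (-619/6 + (1/6)*(-1063))) = sqrt(790363 + (-619/6 - 1063/6)) = sqrt(790363 - 841/3) = sqrt(2370248/3) = 2*sqrt(1777686)/3 ≈ 888.87)
-4401557 + V = -4401557 + 2*sqrt(1777686)/3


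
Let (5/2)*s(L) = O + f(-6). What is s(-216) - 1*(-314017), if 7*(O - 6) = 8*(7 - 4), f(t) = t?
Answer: 10990643/35 ≈ 3.1402e+5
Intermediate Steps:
O = 66/7 (O = 6 + (8*(7 - 4))/7 = 6 + (8*3)/7 = 6 + (⅐)*24 = 6 + 24/7 = 66/7 ≈ 9.4286)
s(L) = 48/35 (s(L) = 2*(66/7 - 6)/5 = (⅖)*(24/7) = 48/35)
s(-216) - 1*(-314017) = 48/35 - 1*(-314017) = 48/35 + 314017 = 10990643/35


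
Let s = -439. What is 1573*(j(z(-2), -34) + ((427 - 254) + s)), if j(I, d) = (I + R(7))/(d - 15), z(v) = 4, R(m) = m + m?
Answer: -20530796/49 ≈ -4.1900e+5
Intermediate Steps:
R(m) = 2*m
j(I, d) = (14 + I)/(-15 + d) (j(I, d) = (I + 2*7)/(d - 15) = (I + 14)/(-15 + d) = (14 + I)/(-15 + d))
1573*(j(z(-2), -34) + ((427 - 254) + s)) = 1573*((14 + 4)/(-15 - 34) + ((427 - 254) - 439)) = 1573*(18/(-49) + (173 - 439)) = 1573*(-1/49*18 - 266) = 1573*(-18/49 - 266) = 1573*(-13052/49) = -20530796/49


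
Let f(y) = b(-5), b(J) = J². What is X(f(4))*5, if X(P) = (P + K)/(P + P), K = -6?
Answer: 19/10 ≈ 1.9000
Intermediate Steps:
f(y) = 25 (f(y) = (-5)² = 25)
X(P) = (-6 + P)/(2*P) (X(P) = (P - 6)/(P + P) = (-6 + P)/((2*P)) = (-6 + P)*(1/(2*P)) = (-6 + P)/(2*P))
X(f(4))*5 = ((½)*(-6 + 25)/25)*5 = ((½)*(1/25)*19)*5 = (19/50)*5 = 19/10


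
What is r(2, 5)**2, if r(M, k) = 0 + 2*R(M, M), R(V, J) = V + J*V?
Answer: 144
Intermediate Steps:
r(M, k) = 2*M*(1 + M) (r(M, k) = 0 + 2*(M*(1 + M)) = 0 + 2*M*(1 + M) = 2*M*(1 + M))
r(2, 5)**2 = (2*2*(1 + 2))**2 = (2*2*3)**2 = 12**2 = 144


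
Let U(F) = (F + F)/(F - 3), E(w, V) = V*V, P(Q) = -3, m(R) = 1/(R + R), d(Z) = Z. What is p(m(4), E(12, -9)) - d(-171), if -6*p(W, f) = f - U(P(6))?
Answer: 473/3 ≈ 157.67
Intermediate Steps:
m(R) = 1/(2*R)
E(w, V) = V²
U(F) = 2*F/(-3 + F) (U(F) = (2*F)/(-3 + F) = 2*F/(-3 + F))
p(W, f) = ⅙ - f/6 (p(W, f) = -(f - 2*(-3)/(-3 - 3))/6 = -(f - 2*(-3)/(-6))/6 = -(f - 2*(-3)*(-1)/6)/6 = -(f - 1*1)/6 = -(f - 1)/6 = -(-1 + f)/6 = ⅙ - f/6)
p(m(4), E(12, -9)) - d(-171) = (⅙ - ⅙*(-9)²) - 1*(-171) = (⅙ - ⅙*81) + 171 = (⅙ - 27/2) + 171 = -40/3 + 171 = 473/3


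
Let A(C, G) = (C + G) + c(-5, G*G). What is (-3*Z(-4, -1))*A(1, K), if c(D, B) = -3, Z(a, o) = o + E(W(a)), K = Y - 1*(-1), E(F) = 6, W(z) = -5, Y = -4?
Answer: 75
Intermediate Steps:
K = -3 (K = -4 - 1*(-1) = -4 + 1 = -3)
Z(a, o) = 6 + o (Z(a, o) = o + 6 = 6 + o)
A(C, G) = -3 + C + G (A(C, G) = (C + G) - 3 = -3 + C + G)
(-3*Z(-4, -1))*A(1, K) = (-3*(6 - 1))*(-3 + 1 - 3) = -3*5*(-5) = -15*(-5) = 75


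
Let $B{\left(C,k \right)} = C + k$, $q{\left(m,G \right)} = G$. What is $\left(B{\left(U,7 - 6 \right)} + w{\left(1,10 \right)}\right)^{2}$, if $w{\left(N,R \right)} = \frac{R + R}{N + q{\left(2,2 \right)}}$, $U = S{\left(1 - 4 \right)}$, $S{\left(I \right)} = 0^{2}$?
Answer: $\frac{529}{9} \approx 58.778$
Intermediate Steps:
$S{\left(I \right)} = 0$
$U = 0$
$w{\left(N,R \right)} = \frac{2 R}{2 + N}$ ($w{\left(N,R \right)} = \frac{R + R}{N + 2} = \frac{2 R}{2 + N}$)
$\left(B{\left(U,7 - 6 \right)} + w{\left(1,10 \right)}\right)^{2} = \left(\left(0 + \left(7 - 6\right)\right) + 2 \cdot 10 \frac{1}{2 + 1}\right)^{2} = \left(\left(0 + \left(7 - 6\right)\right) + 2 \cdot 10 \cdot \frac{1}{3}\right)^{2} = \left(\left(0 + 1\right) + 2 \cdot 10 \cdot \frac{1}{3}\right)^{2} = \left(1 + \frac{20}{3}\right)^{2} = \left(\frac{23}{3}\right)^{2} = \frac{529}{9}$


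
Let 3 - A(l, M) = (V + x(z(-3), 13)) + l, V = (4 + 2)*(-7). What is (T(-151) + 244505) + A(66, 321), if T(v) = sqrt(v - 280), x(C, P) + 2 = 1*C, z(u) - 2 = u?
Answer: 244487 + I*sqrt(431) ≈ 2.4449e+5 + 20.761*I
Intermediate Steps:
z(u) = 2 + u
x(C, P) = -2 + C (x(C, P) = -2 + 1*C = -2 + C)
V = -42 (V = 6*(-7) = -42)
T(v) = sqrt(-280 + v)
A(l, M) = 48 - l (A(l, M) = 3 - ((-42 + (-2 + (2 - 3))) + l) = 3 - ((-42 + (-2 - 1)) + l) = 3 - ((-42 - 3) + l) = 3 - (-45 + l) = 3 + (45 - l) = 48 - l)
(T(-151) + 244505) + A(66, 321) = (sqrt(-280 - 151) + 244505) + (48 - 1*66) = (sqrt(-431) + 244505) + (48 - 66) = (I*sqrt(431) + 244505) - 18 = (244505 + I*sqrt(431)) - 18 = 244487 + I*sqrt(431)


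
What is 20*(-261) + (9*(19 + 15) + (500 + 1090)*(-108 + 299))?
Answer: 298776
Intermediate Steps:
20*(-261) + (9*(19 + 15) + (500 + 1090)*(-108 + 299)) = -5220 + (9*34 + 1590*191) = -5220 + (306 + 303690) = -5220 + 303996 = 298776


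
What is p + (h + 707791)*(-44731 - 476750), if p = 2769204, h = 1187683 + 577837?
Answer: -1289781924387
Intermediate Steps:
h = 1765520
p + (h + 707791)*(-44731 - 476750) = 2769204 + (1765520 + 707791)*(-44731 - 476750) = 2769204 + 2473311*(-521481) = 2769204 - 1289784693591 = -1289781924387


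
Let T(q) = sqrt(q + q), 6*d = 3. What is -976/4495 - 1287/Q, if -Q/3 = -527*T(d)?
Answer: -78797/76415 ≈ -1.0312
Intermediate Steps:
d = 1/2 (d = (1/6)*3 = 1/2 ≈ 0.50000)
T(q) = sqrt(2)*sqrt(q) (T(q) = sqrt(2*q) = sqrt(2)*sqrt(q))
Q = 1581 (Q = -(-1581)*sqrt(2)*sqrt(1/2) = -(-1581)*sqrt(2)*(sqrt(2)/2) = -(-1581) = -3*(-527) = 1581)
-976/4495 - 1287/Q = -976/4495 - 1287/1581 = -976*1/4495 - 1287*1/1581 = -976/4495 - 429/527 = -78797/76415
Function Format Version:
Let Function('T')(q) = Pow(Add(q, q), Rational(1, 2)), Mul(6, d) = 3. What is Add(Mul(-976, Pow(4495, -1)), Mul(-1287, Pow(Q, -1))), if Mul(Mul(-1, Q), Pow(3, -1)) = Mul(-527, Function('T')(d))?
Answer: Rational(-78797, 76415) ≈ -1.0312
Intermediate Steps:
d = Rational(1, 2) (d = Mul(Rational(1, 6), 3) = Rational(1, 2) ≈ 0.50000)
Function('T')(q) = Mul(Pow(2, Rational(1, 2)), Pow(q, Rational(1, 2))) (Function('T')(q) = Pow(Mul(2, q), Rational(1, 2)) = Mul(Pow(2, Rational(1, 2)), Pow(q, Rational(1, 2))))
Q = 1581 (Q = Mul(-3, Mul(-527, Mul(Pow(2, Rational(1, 2)), Pow(Rational(1, 2), Rational(1, 2))))) = Mul(-3, Mul(-527, Mul(Pow(2, Rational(1, 2)), Mul(Rational(1, 2), Pow(2, Rational(1, 2)))))) = Mul(-3, Mul(-527, 1)) = Mul(-3, -527) = 1581)
Add(Mul(-976, Pow(4495, -1)), Mul(-1287, Pow(Q, -1))) = Add(Mul(-976, Pow(4495, -1)), Mul(-1287, Pow(1581, -1))) = Add(Mul(-976, Rational(1, 4495)), Mul(-1287, Rational(1, 1581))) = Add(Rational(-976, 4495), Rational(-429, 527)) = Rational(-78797, 76415)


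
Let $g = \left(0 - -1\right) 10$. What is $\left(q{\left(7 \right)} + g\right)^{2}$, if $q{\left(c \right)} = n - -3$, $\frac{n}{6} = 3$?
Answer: $961$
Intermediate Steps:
$n = 18$ ($n = 6 \cdot 3 = 18$)
$q{\left(c \right)} = 21$ ($q{\left(c \right)} = 18 - -3 = 18 + 3 = 21$)
$g = 10$ ($g = \left(0 + 1\right) 10 = 1 \cdot 10 = 10$)
$\left(q{\left(7 \right)} + g\right)^{2} = \left(21 + 10\right)^{2} = 31^{2} = 961$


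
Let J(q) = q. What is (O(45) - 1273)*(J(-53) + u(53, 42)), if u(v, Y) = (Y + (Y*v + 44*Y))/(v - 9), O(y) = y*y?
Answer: 335392/11 ≈ 30490.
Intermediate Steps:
O(y) = y**2
u(v, Y) = (45*Y + Y*v)/(-9 + v) (u(v, Y) = (Y + (44*Y + Y*v))/(-9 + v) = (45*Y + Y*v)/(-9 + v))
(O(45) - 1273)*(J(-53) + u(53, 42)) = (45**2 - 1273)*(-53 + 42*(45 + 53)/(-9 + 53)) = (2025 - 1273)*(-53 + 42*98/44) = 752*(-53 + 42*(1/44)*98) = 752*(-53 + 1029/11) = 752*(446/11) = 335392/11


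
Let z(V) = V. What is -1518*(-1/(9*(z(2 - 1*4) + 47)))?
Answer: 506/135 ≈ 3.7481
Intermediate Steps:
-1518*(-1/(9*(z(2 - 1*4) + 47))) = -1518*(-1/(9*((2 - 1*4) + 47))) = -1518*(-1/(9*((2 - 4) + 47))) = -1518*(-1/(9*(-2 + 47))) = -1518/(45*(-9)) = -1518/(-405) = -1518*(-1/405) = 506/135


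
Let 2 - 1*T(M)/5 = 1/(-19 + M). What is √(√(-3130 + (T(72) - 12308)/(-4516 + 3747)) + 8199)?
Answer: √(13619629868751 + 40757*I*√5172781071527)/40757 ≈ 90.549 + 0.30814*I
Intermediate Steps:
T(M) = 10 - 5/(-19 + M)
√(√(-3130 + (T(72) - 12308)/(-4516 + 3747)) + 8199) = √(√(-3130 + (5*(-39 + 2*72)/(-19 + 72) - 12308)/(-4516 + 3747)) + 8199) = √(√(-3130 + (5*(-39 + 144)/53 - 12308)/(-769)) + 8199) = √(√(-3130 + (5*(1/53)*105 - 12308)*(-1/769)) + 8199) = √(√(-3130 + (525/53 - 12308)*(-1/769)) + 8199) = √(√(-3130 - 651799/53*(-1/769)) + 8199) = √(√(-3130 + 651799/40757) + 8199) = √(√(-126917611/40757) + 8199) = √(I*√5172781071527/40757 + 8199) = √(8199 + I*√5172781071527/40757)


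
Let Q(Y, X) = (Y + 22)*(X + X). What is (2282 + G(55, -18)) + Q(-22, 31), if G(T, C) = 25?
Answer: 2307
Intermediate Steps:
Q(Y, X) = 2*X*(22 + Y) (Q(Y, X) = (22 + Y)*(2*X) = 2*X*(22 + Y))
(2282 + G(55, -18)) + Q(-22, 31) = (2282 + 25) + 2*31*(22 - 22) = 2307 + 2*31*0 = 2307 + 0 = 2307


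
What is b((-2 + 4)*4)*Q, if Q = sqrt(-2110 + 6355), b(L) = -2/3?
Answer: -2*sqrt(4245)/3 ≈ -43.436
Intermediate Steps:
b(L) = -2/3 (b(L) = -2*1/3 = -2/3)
Q = sqrt(4245) ≈ 65.154
b((-2 + 4)*4)*Q = -2*sqrt(4245)/3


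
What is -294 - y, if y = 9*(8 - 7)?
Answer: -303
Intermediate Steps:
y = 9 (y = 9*1 = 9)
-294 - y = -294 - 1*9 = -294 - 9 = -303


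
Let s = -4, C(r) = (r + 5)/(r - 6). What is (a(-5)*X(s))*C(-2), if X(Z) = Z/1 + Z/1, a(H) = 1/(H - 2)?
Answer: -3/7 ≈ -0.42857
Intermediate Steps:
C(r) = (5 + r)/(-6 + r)
a(H) = 1/(-2 + H)
X(Z) = 2*Z (X(Z) = Z*1 + Z*1 = Z + Z = 2*Z)
(a(-5)*X(s))*C(-2) = ((2*(-4))/(-2 - 5))*((5 - 2)/(-6 - 2)) = (-8/(-7))*(3/(-8)) = (-⅐*(-8))*(-⅛*3) = (8/7)*(-3/8) = -3/7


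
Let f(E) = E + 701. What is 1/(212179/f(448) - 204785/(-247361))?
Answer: 284217789/52720107584 ≈ 0.0053911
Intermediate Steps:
f(E) = 701 + E
1/(212179/f(448) - 204785/(-247361)) = 1/(212179/(701 + 448) - 204785/(-247361)) = 1/(212179/1149 - 204785*(-1/247361)) = 1/(212179*(1/1149) + 204785/247361) = 1/(212179/1149 + 204785/247361) = 1/(52720107584/284217789) = 284217789/52720107584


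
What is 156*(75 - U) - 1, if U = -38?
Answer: 17627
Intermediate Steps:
156*(75 - U) - 1 = 156*(75 - 1*(-38)) - 1 = 156*(75 + 38) - 1 = 156*113 - 1 = 17628 - 1 = 17627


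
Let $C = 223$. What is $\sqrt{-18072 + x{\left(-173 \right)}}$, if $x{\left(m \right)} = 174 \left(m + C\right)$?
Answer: $2 i \sqrt{2343} \approx 96.809 i$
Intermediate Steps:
$x{\left(m \right)} = 38802 + 174 m$ ($x{\left(m \right)} = 174 \left(m + 223\right) = 174 \left(223 + m\right) = 38802 + 174 m$)
$\sqrt{-18072 + x{\left(-173 \right)}} = \sqrt{-18072 + \left(38802 + 174 \left(-173\right)\right)} = \sqrt{-18072 + \left(38802 - 30102\right)} = \sqrt{-18072 + 8700} = \sqrt{-9372} = 2 i \sqrt{2343}$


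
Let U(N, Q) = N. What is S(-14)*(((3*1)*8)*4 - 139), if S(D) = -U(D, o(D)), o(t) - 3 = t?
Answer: -602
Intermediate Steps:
o(t) = 3 + t
S(D) = -D
S(-14)*(((3*1)*8)*4 - 139) = (-1*(-14))*(((3*1)*8)*4 - 139) = 14*((3*8)*4 - 139) = 14*(24*4 - 139) = 14*(96 - 139) = 14*(-43) = -602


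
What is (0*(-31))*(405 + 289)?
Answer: 0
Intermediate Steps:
(0*(-31))*(405 + 289) = 0*694 = 0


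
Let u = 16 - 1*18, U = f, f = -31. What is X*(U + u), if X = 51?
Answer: -1683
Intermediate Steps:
U = -31
u = -2 (u = 16 - 18 = -2)
X*(U + u) = 51*(-31 - 2) = 51*(-33) = -1683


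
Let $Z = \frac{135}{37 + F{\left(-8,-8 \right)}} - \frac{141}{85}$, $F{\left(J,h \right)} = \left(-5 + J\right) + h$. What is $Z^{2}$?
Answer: $\frac{84989961}{1849600} \approx 45.95$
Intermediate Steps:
$F{\left(J,h \right)} = -5 + J + h$
$Z = \frac{9219}{1360}$ ($Z = \frac{135}{37 - 21} - \frac{141}{85} = \frac{135}{16} - \frac{141}{85} = \frac{9219}{1360} \approx 6.7787$)
$Z^{2} = \left(\frac{9219}{1360}\right)^{2} = \frac{84989961}{1849600}$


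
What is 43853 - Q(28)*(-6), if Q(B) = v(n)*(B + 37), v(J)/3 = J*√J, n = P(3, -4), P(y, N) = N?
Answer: 43853 - 9360*I ≈ 43853.0 - 9360.0*I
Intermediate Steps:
n = -4
v(J) = 3*J^(3/2) (v(J) = 3*(J*√J) = 3*J^(3/2))
Q(B) = -24*I*(37 + B) (Q(B) = (3*(-4)^(3/2))*(B + 37) = (3*(-8*I))*(37 + B) = (-24*I)*(37 + B) = -24*I*(37 + B))
43853 - Q(28)*(-6) = 43853 - 24*I*(-37 - 1*28)*(-6) = 43853 - 24*I*(-37 - 28)*(-6) = 43853 - 24*I*(-65)*(-6) = 43853 - (-1560*I)*(-6) = 43853 - 9360*I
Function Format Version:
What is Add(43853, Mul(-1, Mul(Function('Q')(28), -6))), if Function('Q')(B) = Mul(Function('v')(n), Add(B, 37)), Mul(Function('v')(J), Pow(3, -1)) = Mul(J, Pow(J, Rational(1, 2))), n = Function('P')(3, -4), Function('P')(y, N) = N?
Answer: Add(43853, Mul(-9360, I)) ≈ Add(43853., Mul(-9360.0, I))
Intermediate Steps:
n = -4
Function('v')(J) = Mul(3, Pow(J, Rational(3, 2))) (Function('v')(J) = Mul(3, Mul(J, Pow(J, Rational(1, 2)))) = Mul(3, Pow(J, Rational(3, 2))))
Function('Q')(B) = Mul(-24, I, Add(37, B)) (Function('Q')(B) = Mul(Mul(3, Pow(-4, Rational(3, 2))), Add(B, 37)) = Mul(Mul(3, Mul(-8, I)), Add(37, B)) = Mul(Mul(-24, I), Add(37, B)) = Mul(-24, I, Add(37, B)))
Add(43853, Mul(-1, Mul(Function('Q')(28), -6))) = Add(43853, Mul(-1, Mul(Mul(24, I, Add(-37, Mul(-1, 28))), -6))) = Add(43853, Mul(-1, Mul(Mul(24, I, Add(-37, -28)), -6))) = Add(43853, Mul(-1, Mul(Mul(24, I, -65), -6))) = Add(43853, Mul(-1, Mul(Mul(-1560, I), -6))) = Add(43853, Mul(-1, Mul(9360, I))) = Add(43853, Mul(-9360, I))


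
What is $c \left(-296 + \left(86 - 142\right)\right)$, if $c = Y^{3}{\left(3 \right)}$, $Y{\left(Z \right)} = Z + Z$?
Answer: $-76032$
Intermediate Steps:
$Y{\left(Z \right)} = 2 Z$
$c = 216$ ($c = \left(2 \cdot 3\right)^{3} = 6^{3} = 216$)
$c \left(-296 + \left(86 - 142\right)\right) = 216 \left(-296 + \left(86 - 142\right)\right) = 216 \left(-296 - 56\right) = 216 \left(-352\right) = -76032$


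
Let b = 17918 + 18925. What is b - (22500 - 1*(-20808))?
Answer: -6465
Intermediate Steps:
b = 36843
b - (22500 - 1*(-20808)) = 36843 - (22500 - 1*(-20808)) = 36843 - (22500 + 20808) = 36843 - 1*43308 = 36843 - 43308 = -6465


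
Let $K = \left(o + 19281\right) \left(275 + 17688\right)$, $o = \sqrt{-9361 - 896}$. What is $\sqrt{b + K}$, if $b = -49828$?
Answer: $\sqrt{346294775 + 17963 i \sqrt{10257}} \approx 18609.0 + 48.88 i$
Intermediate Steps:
$o = i \sqrt{10257}$ ($o = \sqrt{-10257} = i \sqrt{10257} \approx 101.28 i$)
$K = 346344603 + 17963 i \sqrt{10257}$ ($K = \left(i \sqrt{10257} + 19281\right) \left(275 + 17688\right) = \left(19281 + i \sqrt{10257}\right) 17963 = 346344603 + 17963 i \sqrt{10257} \approx 3.4634 \cdot 10^{8} + 1.8192 \cdot 10^{6} i$)
$\sqrt{b + K} = \sqrt{-49828 + \left(346344603 + 17963 i \sqrt{10257}\right)} = \sqrt{346294775 + 17963 i \sqrt{10257}}$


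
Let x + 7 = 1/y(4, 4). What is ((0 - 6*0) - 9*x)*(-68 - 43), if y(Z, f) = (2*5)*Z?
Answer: -278721/40 ≈ -6968.0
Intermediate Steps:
y(Z, f) = 10*Z
x = -279/40 (x = -7 + 1/(10*4) = -7 + 1/40 = -279/40 ≈ -6.9750)
((0 - 6*0) - 9*x)*(-68 - 43) = ((0 - 6*0) - 9*(-279/40))*(-68 - 43) = ((0 + 0) + 2511/40)*(-111) = (0 + 2511/40)*(-111) = (2511/40)*(-111) = -278721/40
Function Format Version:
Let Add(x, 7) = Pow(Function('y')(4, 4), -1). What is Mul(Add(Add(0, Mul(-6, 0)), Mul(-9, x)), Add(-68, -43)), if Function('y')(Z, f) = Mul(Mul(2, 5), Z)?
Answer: Rational(-278721, 40) ≈ -6968.0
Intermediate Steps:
Function('y')(Z, f) = Mul(10, Z)
x = Rational(-279, 40) (x = Add(-7, Pow(Mul(10, 4), -1)) = Add(-7, Pow(40, -1)) = Add(-7, Rational(1, 40)) = Rational(-279, 40) ≈ -6.9750)
Mul(Add(Add(0, Mul(-6, 0)), Mul(-9, x)), Add(-68, -43)) = Mul(Add(Add(0, Mul(-6, 0)), Mul(-9, Rational(-279, 40))), Add(-68, -43)) = Mul(Add(Add(0, 0), Rational(2511, 40)), -111) = Mul(Add(0, Rational(2511, 40)), -111) = Mul(Rational(2511, 40), -111) = Rational(-278721, 40)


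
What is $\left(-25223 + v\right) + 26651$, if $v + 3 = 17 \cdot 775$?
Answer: $14600$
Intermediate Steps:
$v = 13172$ ($v = -3 + 17 \cdot 775 = -3 + 13175 = 13172$)
$\left(-25223 + v\right) + 26651 = \left(-25223 + 13172\right) + 26651 = -12051 + 26651 = 14600$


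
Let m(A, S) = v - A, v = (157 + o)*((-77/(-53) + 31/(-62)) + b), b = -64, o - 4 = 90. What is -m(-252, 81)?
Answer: 1650721/106 ≈ 15573.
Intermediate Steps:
o = 94 (o = 4 + 90 = 94)
v = -1677433/106 (v = (157 + 94)*((-77/(-53) + 31/(-62)) - 64) = 251*((-77*(-1/53) + 31*(-1/62)) - 64) = 251*((77/53 - ½) - 64) = 251*(101/106 - 64) = 251*(-6683/106) = -1677433/106 ≈ -15825.)
m(A, S) = -1677433/106 - A
-m(-252, 81) = -(-1677433/106 - 1*(-252)) = -(-1677433/106 + 252) = -1*(-1650721/106) = 1650721/106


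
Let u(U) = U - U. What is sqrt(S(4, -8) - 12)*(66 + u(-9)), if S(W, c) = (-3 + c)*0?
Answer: 132*I*sqrt(3) ≈ 228.63*I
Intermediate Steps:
S(W, c) = 0
u(U) = 0
sqrt(S(4, -8) - 12)*(66 + u(-9)) = sqrt(0 - 12)*(66 + 0) = sqrt(-12)*66 = (2*I*sqrt(3))*66 = 132*I*sqrt(3)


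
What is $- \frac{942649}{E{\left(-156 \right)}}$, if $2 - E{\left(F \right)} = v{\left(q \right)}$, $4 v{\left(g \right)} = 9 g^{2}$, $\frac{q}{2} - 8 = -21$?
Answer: $\frac{942649}{1519} \approx 620.57$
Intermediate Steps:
$q = -26$ ($q = 16 + 2 \left(-21\right) = 16 - 42 = -26$)
$v{\left(g \right)} = \frac{9 g^{2}}{4}$
$E{\left(F \right)} = -1519$ ($E{\left(F \right)} = 2 - \frac{9 \left(-26\right)^{2}}{4} = 2 - \frac{9}{4} \cdot 676 = 2 - 1521 = -1519$)
$- \frac{942649}{E{\left(-156 \right)}} = - \frac{942649}{-1519} = \left(-942649\right) \left(- \frac{1}{1519}\right) = \frac{942649}{1519}$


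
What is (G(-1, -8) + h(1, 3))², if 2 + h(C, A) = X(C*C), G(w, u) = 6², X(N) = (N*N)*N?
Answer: 1225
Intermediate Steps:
X(N) = N³ (X(N) = N²*N = N³)
G(w, u) = 36
h(C, A) = -2 + C⁶ (h(C, A) = -2 + (C*C)³ = -2 + (C²)³ = -2 + C⁶)
(G(-1, -8) + h(1, 3))² = (36 + (-2 + 1⁶))² = (36 + (-2 + 1))² = (36 - 1)² = 35² = 1225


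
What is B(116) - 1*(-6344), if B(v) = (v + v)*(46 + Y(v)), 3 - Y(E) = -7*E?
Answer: 206096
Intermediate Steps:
Y(E) = 3 + 7*E (Y(E) = 3 - (-7)*E = 3 + 7*E)
B(v) = 2*v*(49 + 7*v) (B(v) = (v + v)*(46 + (3 + 7*v)) = (2*v)*(49 + 7*v) = 2*v*(49 + 7*v))
B(116) - 1*(-6344) = 14*116*(7 + 116) - 1*(-6344) = 14*116*123 + 6344 = 199752 + 6344 = 206096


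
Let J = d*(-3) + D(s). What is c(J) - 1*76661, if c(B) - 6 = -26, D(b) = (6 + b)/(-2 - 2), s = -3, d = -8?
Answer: -76681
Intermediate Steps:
D(b) = -3/2 - b/4 (D(b) = (6 + b)/(-4) = (6 + b)*(-1/4) = -3/2 - b/4)
J = 93/4 (J = -8*(-3) + (-3/2 - 1/4*(-3)) = 24 + (-3/2 + 3/4) = 24 - 3/4 = 93/4 ≈ 23.250)
c(B) = -20 (c(B) = 6 - 26 = -20)
c(J) - 1*76661 = -20 - 1*76661 = -20 - 76661 = -76681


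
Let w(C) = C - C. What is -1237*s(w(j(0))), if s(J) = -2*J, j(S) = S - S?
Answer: 0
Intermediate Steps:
j(S) = 0
w(C) = 0
-1237*s(w(j(0))) = -(-2474)*0 = -1237*0 = 0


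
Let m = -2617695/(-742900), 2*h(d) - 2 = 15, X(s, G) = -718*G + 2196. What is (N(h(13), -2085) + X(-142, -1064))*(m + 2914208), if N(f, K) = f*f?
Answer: 1327073698936401699/594320 ≈ 2.2329e+12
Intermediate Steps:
X(s, G) = 2196 - 718*G
h(d) = 17/2 (h(d) = 1 + (½)*15 = 1 + 15/2 = 17/2)
N(f, K) = f²
m = 523539/148580 (m = -2617695*(-1/742900) = 523539/148580 ≈ 3.5236)
(N(h(13), -2085) + X(-142, -1064))*(m + 2914208) = ((17/2)² + (2196 - 718*(-1064)))*(523539/148580 + 2914208) = (289/4 + (2196 + 763952))*(432993548179/148580) = (289/4 + 766148)*(432993548179/148580) = (3064881/4)*(432993548179/148580) = 1327073698936401699/594320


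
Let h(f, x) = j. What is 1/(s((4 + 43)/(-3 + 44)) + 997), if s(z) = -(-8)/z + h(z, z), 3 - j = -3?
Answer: 47/47469 ≈ 0.00099012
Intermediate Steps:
j = 6 (j = 3 - 1*(-3) = 3 + 3 = 6)
h(f, x) = 6
s(z) = 6 + 8/z (s(z) = -(-8)/z + 6 = 8/z + 6 = 6 + 8/z)
1/(s((4 + 43)/(-3 + 44)) + 997) = 1/((6 + 8/(((4 + 43)/(-3 + 44)))) + 997) = 1/((6 + 8/((47/41))) + 997) = 1/((6 + 8/((47*(1/41)))) + 997) = 1/((6 + 8/(47/41)) + 997) = 1/((6 + 8*(41/47)) + 997) = 1/((6 + 328/47) + 997) = 1/(610/47 + 997) = 1/(47469/47) = 47/47469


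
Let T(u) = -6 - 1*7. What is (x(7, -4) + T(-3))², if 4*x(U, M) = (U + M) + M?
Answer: 2809/16 ≈ 175.56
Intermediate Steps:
T(u) = -13 (T(u) = -6 - 7 = -13)
x(U, M) = M/2 + U/4 (x(U, M) = ((U + M) + M)/4 = ((M + U) + M)/4 = (U + 2*M)/4 = M/2 + U/4)
(x(7, -4) + T(-3))² = (((½)*(-4) + (¼)*7) - 13)² = ((-2 + 7/4) - 13)² = (-¼ - 13)² = (-53/4)² = 2809/16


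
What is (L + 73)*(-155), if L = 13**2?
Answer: -37510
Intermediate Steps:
L = 169
(L + 73)*(-155) = (169 + 73)*(-155) = 242*(-155) = -37510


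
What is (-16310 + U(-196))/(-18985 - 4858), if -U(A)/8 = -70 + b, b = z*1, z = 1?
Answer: 15758/23843 ≈ 0.66091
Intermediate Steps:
b = 1 (b = 1*1 = 1)
U(A) = 552 (U(A) = -8*(-70 + 1) = -8*(-69) = 552)
(-16310 + U(-196))/(-18985 - 4858) = (-16310 + 552)/(-18985 - 4858) = -15758/(-23843) = -15758*(-1/23843) = 15758/23843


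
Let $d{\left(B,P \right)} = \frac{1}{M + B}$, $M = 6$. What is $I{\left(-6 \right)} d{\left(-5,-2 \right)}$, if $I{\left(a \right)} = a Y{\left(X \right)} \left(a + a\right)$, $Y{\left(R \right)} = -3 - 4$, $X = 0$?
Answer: $-504$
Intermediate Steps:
$Y{\left(R \right)} = -7$
$d{\left(B,P \right)} = \frac{1}{6 + B}$
$I{\left(a \right)} = - 14 a^{2}$ ($I{\left(a \right)} = a \left(-7\right) \left(a + a\right) = - 7 a 2 a = - 14 a^{2}$)
$I{\left(-6 \right)} d{\left(-5,-2 \right)} = \frac{\left(-14\right) \left(-6\right)^{2}}{6 - 5} = \frac{\left(-14\right) 36}{1} = \left(-504\right) 1 = -504$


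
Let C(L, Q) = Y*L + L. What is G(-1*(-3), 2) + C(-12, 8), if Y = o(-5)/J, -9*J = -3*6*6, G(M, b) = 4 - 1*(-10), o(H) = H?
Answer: 7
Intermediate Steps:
G(M, b) = 14 (G(M, b) = 4 + 10 = 14)
J = 12 (J = -(-3*6)*6/9 = -(-2)*6 = -⅑*(-108) = 12)
Y = -5/12 ≈ -0.41667
C(L, Q) = 7*L/12 (C(L, Q) = -5*L/12 + L = 7*L/12)
G(-1*(-3), 2) + C(-12, 8) = 14 + (7/12)*(-12) = 14 - 7 = 7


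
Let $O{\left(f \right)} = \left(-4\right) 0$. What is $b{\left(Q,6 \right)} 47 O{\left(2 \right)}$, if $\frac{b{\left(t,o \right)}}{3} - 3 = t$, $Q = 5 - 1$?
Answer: $0$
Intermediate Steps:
$Q = 4$
$b{\left(t,o \right)} = 9 + 3 t$
$O{\left(f \right)} = 0$
$b{\left(Q,6 \right)} 47 O{\left(2 \right)} = \left(9 + 3 \cdot 4\right) 47 \cdot 0 = \left(9 + 12\right) 47 \cdot 0 = 21 \cdot 47 \cdot 0 = 987 \cdot 0 = 0$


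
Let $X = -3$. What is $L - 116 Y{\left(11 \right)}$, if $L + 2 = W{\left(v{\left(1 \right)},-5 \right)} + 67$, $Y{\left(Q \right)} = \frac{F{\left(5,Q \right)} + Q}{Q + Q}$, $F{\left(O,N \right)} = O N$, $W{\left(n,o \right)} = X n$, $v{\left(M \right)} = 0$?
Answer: $-283$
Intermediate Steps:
$W{\left(n,o \right)} = - 3 n$
$F{\left(O,N \right)} = N O$
$Y{\left(Q \right)} = 3$ ($Y{\left(Q \right)} = \frac{Q 5 + Q}{Q + Q} = \frac{5 Q + Q}{2 Q} = 6 Q \frac{1}{2 Q} = 3$)
$L = 65$ ($L = -2 + \left(\left(-3\right) 0 + 67\right) = -2 + \left(0 + 67\right) = -2 + 67 = 65$)
$L - 116 Y{\left(11 \right)} = 65 - 348 = -283$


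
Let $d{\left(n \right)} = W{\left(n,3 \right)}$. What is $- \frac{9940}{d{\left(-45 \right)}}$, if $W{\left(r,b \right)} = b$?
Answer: $- \frac{9940}{3} \approx -3313.3$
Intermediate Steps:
$d{\left(n \right)} = 3$
$- \frac{9940}{d{\left(-45 \right)}} = - \frac{9940}{3}$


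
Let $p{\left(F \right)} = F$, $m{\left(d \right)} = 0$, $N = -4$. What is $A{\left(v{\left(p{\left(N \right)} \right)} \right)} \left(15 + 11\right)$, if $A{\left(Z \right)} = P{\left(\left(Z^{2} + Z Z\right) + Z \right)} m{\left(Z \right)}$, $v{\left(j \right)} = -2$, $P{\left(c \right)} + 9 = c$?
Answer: $0$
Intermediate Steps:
$P{\left(c \right)} = -9 + c$
$A{\left(Z \right)} = 0$ ($A{\left(Z \right)} = \left(-9 + \left(\left(Z^{2} + Z Z\right) + Z\right)\right) 0 = \left(-9 + \left(\left(Z^{2} + Z^{2}\right) + Z\right)\right) 0 = \left(-9 + \left(2 Z^{2} + Z\right)\right) 0 = \left(-9 + \left(Z + 2 Z^{2}\right)\right) 0 = \left(-9 + Z + 2 Z^{2}\right) 0 = 0$)
$A{\left(v{\left(p{\left(N \right)} \right)} \right)} \left(15 + 11\right) = 0 \left(15 + 11\right) = 0 \cdot 26 = 0$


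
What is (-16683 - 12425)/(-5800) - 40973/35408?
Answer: 99126583/25670800 ≈ 3.8615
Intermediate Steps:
(-16683 - 12425)/(-5800) - 40973/35408 = -29108*(-1/5800) - 40973*1/35408 = 7277/1450 - 40973/35408 = 99126583/25670800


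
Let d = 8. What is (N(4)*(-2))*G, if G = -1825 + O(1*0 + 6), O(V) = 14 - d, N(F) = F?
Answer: 14552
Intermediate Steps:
O(V) = 6 (O(V) = 14 - 1*8 = 14 - 8 = 6)
G = -1819 (G = -1825 + 6 = -1819)
(N(4)*(-2))*G = (4*(-2))*(-1819) = -8*(-1819) = 14552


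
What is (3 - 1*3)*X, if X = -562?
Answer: 0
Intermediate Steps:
(3 - 1*3)*X = (3 - 1*3)*(-562) = (3 - 3)*(-562) = 0*(-562) = 0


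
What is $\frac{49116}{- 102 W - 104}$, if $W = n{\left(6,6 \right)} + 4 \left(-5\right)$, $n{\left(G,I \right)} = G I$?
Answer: $- \frac{12279}{434} \approx -28.293$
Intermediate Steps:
$W = 16$ ($W = 6 \cdot 6 + 4 \left(-5\right) = 36 - 20 = 16$)
$\frac{49116}{- 102 W - 104} = \frac{49116}{\left(-102\right) 16 - 104} = \frac{49116}{-1632 - 104} = \frac{49116}{-1736} = 49116 \left(- \frac{1}{1736}\right) = - \frac{12279}{434}$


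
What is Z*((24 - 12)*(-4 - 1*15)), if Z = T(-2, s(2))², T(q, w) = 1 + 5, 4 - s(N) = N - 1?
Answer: -8208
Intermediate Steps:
s(N) = 5 - N (s(N) = 4 - (N - 1) = 4 - (-1 + N) = 4 + (1 - N) = 5 - N)
T(q, w) = 6
Z = 36 (Z = 6² = 36)
Z*((24 - 12)*(-4 - 1*15)) = 36*((24 - 12)*(-4 - 1*15)) = 36*(12*(-4 - 15)) = 36*(12*(-19)) = 36*(-228) = -8208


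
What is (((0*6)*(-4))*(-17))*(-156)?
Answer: 0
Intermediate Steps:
(((0*6)*(-4))*(-17))*(-156) = ((0*(-4))*(-17))*(-156) = (0*(-17))*(-156) = 0*(-156) = 0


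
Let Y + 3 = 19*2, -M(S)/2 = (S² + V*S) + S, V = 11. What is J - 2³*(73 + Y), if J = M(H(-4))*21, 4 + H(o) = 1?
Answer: 270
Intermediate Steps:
H(o) = -3 (H(o) = -4 + 1 = -3)
M(S) = -24*S - 2*S² (M(S) = -2*((S² + 11*S) + S) = -2*(S² + 12*S) = -24*S - 2*S²)
Y = 35 (Y = -3 + 19*2 = -3 + 38 = 35)
J = 1134 (J = -2*(-3)*(12 - 3)*21 = -2*(-3)*9*21 = 54*21 = 1134)
J - 2³*(73 + Y) = 1134 - 2³*(73 + 35) = 1134 - 8*108 = 1134 - 1*864 = 1134 - 864 = 270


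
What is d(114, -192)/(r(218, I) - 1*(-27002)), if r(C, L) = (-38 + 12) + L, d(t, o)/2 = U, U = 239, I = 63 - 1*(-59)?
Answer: 239/13549 ≈ 0.017640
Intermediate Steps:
I = 122 (I = 63 + 59 = 122)
d(t, o) = 478 (d(t, o) = 2*239 = 478)
r(C, L) = -26 + L
d(114, -192)/(r(218, I) - 1*(-27002)) = 478/((-26 + 122) - 1*(-27002)) = 478/(96 + 27002) = 478/27098 = 478*(1/27098) = 239/13549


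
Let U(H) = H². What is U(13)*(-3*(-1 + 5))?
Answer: -2028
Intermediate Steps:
U(13)*(-3*(-1 + 5)) = 13²*(-3*(-1 + 5)) = 169*(-3*4) = 169*(-12) = -2028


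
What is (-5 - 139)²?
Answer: 20736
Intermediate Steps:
(-5 - 139)² = (-144)² = 20736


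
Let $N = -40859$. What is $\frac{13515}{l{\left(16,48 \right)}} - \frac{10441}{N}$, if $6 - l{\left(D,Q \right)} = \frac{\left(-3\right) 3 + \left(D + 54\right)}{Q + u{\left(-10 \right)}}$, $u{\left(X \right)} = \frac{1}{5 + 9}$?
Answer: $\frac{371670160249}{130095056} \approx 2856.9$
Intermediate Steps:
$u{\left(X \right)} = \frac{1}{14}$
$l{\left(D,Q \right)} = 6 - \frac{45 + D}{\frac{1}{14} + Q}$ ($l{\left(D,Q \right)} = 6 - \frac{\left(-3\right) 3 + \left(D + 54\right)}{Q + \frac{1}{14}} = 6 - \frac{-9 + \left(54 + D\right)}{\frac{1}{14} + Q} = 6 - \frac{45 + D}{\frac{1}{14} + Q}$)
$\frac{13515}{l{\left(16,48 \right)}} - \frac{10441}{N} = \frac{13515}{2 \frac{1}{1 + 14 \cdot 48} \left(-312 - 112 + 42 \cdot 48\right)} - \frac{10441}{-40859} = \frac{13515}{2 \frac{1}{1 + 672} \left(-312 - 112 + 2016\right)} - - \frac{10441}{40859} = \frac{13515}{2 \cdot \frac{1}{673} \cdot 1592} + \frac{10441}{40859} = \frac{13515}{\frac{3184}{673}} + \frac{10441}{40859} = 13515 \cdot \frac{673}{3184} + \frac{10441}{40859} = \frac{9095595}{3184} + \frac{10441}{40859} = \frac{371670160249}{130095056}$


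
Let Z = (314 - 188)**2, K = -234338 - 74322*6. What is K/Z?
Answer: -340135/7938 ≈ -42.849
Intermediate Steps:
K = -680270 (K = -234338 - 1*445932 = -234338 - 445932 = -680270)
Z = 15876 (Z = 126**2 = 15876)
K/Z = -680270/15876 = -680270*1/15876 = -340135/7938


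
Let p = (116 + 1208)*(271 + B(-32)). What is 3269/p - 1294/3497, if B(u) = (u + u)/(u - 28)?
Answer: -974331763/2699306324 ≈ -0.36096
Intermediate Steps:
B(u) = 2*u/(-28 + u) (B(u) = (2*u)/(-28 + u) = 2*u/(-28 + u))
p = 5403244/15 (p = (116 + 1208)*(271 + 2*(-32)/(-28 - 32)) = 1324*(271 + 2*(-32)/(-60)) = 1324*(271 + 2*(-32)*(-1/60)) = 1324*(271 + 16/15) = 1324*(4081/15) = 5403244/15 ≈ 3.6022e+5)
3269/p - 1294/3497 = 3269/(5403244/15) - 1294/3497 = 3269*(15/5403244) - 1294*1/3497 = 7005/771892 - 1294/3497 = -974331763/2699306324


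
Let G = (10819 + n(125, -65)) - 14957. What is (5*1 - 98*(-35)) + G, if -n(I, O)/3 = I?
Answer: -1078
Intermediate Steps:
n(I, O) = -3*I
G = -4513 (G = (10819 - 3*125) - 14957 = (10819 - 375) - 14957 = 10444 - 14957 = -4513)
(5*1 - 98*(-35)) + G = (5*1 - 98*(-35)) - 4513 = (5 + 3430) - 4513 = 3435 - 4513 = -1078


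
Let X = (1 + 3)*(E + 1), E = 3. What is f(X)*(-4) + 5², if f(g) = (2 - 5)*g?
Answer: 217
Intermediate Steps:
X = 16 (X = (1 + 3)*(3 + 1) = 4*4 = 16)
f(g) = -3*g
f(X)*(-4) + 5² = -3*16*(-4) + 5² = -48*(-4) + 25 = 192 + 25 = 217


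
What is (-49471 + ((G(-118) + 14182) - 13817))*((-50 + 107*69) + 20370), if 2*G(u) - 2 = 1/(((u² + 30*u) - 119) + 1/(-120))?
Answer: -1675684930899005/1231799 ≈ -1.3604e+9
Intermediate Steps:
G(u) = 1 + 1/(2*(-14281/120 + u² + 30*u)) (G(u) = 1 + 1/(2*(((u² + 30*u) - 119) + 1/(-120))) = 1 + 1/(2*((-119 + u² + 30*u) - 1/120)) = 1 + 1/(2*(-14281/120 + u² + 30*u)))
(-49471 + ((G(-118) + 14182) - 13817))*((-50 + 107*69) + 20370) = (-49471 + (((-14221 + 120*(-118)² + 3600*(-118))/(-14281 + 120*(-118)² + 3600*(-118)) + 14182) - 13817))*((-50 + 107*69) + 20370) = (-49471 + (((-14221 + 120*13924 - 424800)/(-14281 + 120*13924 - 424800) + 14182) - 13817))*((-50 + 7383) + 20370) = (-49471 + (((-14221 + 1670880 - 424800)/(-14281 + 1670880 - 424800) + 14182) - 13817))*(7333 + 20370) = (-49471 + ((1231859/1231799 + 14182) - 13817))*27703 = (-49471 + (17470605277/1231799 - 13817))*27703 = (-49471 + 450838494/1231799)*27703 = -60487489835/1231799*27703 = -1675684930899005/1231799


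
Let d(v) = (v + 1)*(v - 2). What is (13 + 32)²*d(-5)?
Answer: 56700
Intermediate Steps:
d(v) = (1 + v)*(-2 + v)
(13 + 32)²*d(-5) = (13 + 32)²*(-2 + (-5)² - 1*(-5)) = 45²*(-2 + 25 + 5) = 2025*28 = 56700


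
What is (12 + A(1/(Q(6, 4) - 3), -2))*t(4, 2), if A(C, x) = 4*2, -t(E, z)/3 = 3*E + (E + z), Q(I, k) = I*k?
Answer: -1080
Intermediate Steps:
t(E, z) = -12*E - 3*z (t(E, z) = -3*(3*E + (E + z)) = -3*(z + 4*E) = -12*E - 3*z)
A(C, x) = 8
(12 + A(1/(Q(6, 4) - 3), -2))*t(4, 2) = (12 + 8)*(-12*4 - 3*2) = 20*(-48 - 6) = 20*(-54) = -1080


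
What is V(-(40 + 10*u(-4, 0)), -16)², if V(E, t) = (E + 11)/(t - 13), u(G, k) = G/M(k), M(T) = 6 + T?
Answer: 4489/7569 ≈ 0.59308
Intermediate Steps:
u(G, k) = G/(6 + k)
V(E, t) = (11 + E)/(-13 + t)
V(-(40 + 10*u(-4, 0)), -16)² = ((11 - (40 - 40/(6 + 0)))/(-13 - 16))² = ((11 - 10/(1/(4 - 4/6)))/(-29))² = (-(11 - 10/(1/(4 - 4*⅙)))/29)² = (-(11 - 10/(1/(4 - ⅔)))/29)² = (-(11 - 10/(1/(10/3)))/29)² = (-(11 - 10/3/10)/29)² = (-(11 - 10*10/3)/29)² = (-(11 - 100/3)/29)² = (-1/29*(-67/3))² = (67/87)² = 4489/7569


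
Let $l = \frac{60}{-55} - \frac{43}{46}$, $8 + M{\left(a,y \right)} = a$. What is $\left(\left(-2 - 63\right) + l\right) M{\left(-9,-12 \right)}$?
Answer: $\frac{576555}{506} \approx 1139.4$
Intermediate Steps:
$M{\left(a,y \right)} = -8 + a$
$l = - \frac{1025}{506}$ ($l = 60 \left(- \frac{1}{55}\right) - \frac{43}{46} = - \frac{12}{11} - \frac{43}{46} = - \frac{1025}{506} \approx -2.0257$)
$\left(\left(-2 - 63\right) + l\right) M{\left(-9,-12 \right)} = \left(\left(-2 - 63\right) - \frac{1025}{506}\right) \left(-8 - 9\right) = \left(\left(-2 - 63\right) - \frac{1025}{506}\right) \left(-17\right) = \left(-65 - \frac{1025}{506}\right) \left(-17\right) = \left(- \frac{33915}{506}\right) \left(-17\right) = \frac{576555}{506}$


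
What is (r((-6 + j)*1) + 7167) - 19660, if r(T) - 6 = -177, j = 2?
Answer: -12664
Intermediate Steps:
r(T) = -171 (r(T) = 6 - 177 = -171)
(r((-6 + j)*1) + 7167) - 19660 = (-171 + 7167) - 19660 = 6996 - 19660 = -12664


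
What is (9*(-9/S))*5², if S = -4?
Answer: 2025/4 ≈ 506.25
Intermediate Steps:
(9*(-9/S))*5² = (9*(-9/(-4)))*5² = (9*(-9*(-¼)))*25 = (9*(9/4))*25 = (81/4)*25 = 2025/4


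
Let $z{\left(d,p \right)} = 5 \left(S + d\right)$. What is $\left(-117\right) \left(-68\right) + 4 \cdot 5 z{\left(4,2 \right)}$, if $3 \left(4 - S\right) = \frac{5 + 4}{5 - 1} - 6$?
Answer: $8881$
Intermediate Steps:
$S = \frac{21}{4}$ ($S = 4 - \frac{\frac{5 + 4}{5 - 1} - 6}{3} = 4 - \frac{\frac{9}{4} - 6}{3} = 4 - - \frac{5}{4} = 4 + \frac{5}{4} = \frac{21}{4} \approx 5.25$)
$z{\left(d,p \right)} = \frac{105}{4} + 5 d$ ($z{\left(d,p \right)} = 5 \left(\frac{21}{4} + d\right) = \frac{105}{4} + 5 d$)
$\left(-117\right) \left(-68\right) + 4 \cdot 5 z{\left(4,2 \right)} = \left(-117\right) \left(-68\right) + 4 \cdot 5 \left(\frac{105}{4} + 5 \cdot 4\right) = 7956 + 20 \left(\frac{105}{4} + 20\right) = 7956 + 20 \cdot \frac{185}{4} = 7956 + 925 = 8881$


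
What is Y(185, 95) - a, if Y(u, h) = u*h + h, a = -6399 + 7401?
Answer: 16668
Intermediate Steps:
a = 1002
Y(u, h) = h + h*u (Y(u, h) = h*u + h = h + h*u)
Y(185, 95) - a = 95*(1 + 185) - 1*1002 = 95*186 - 1002 = 17670 - 1002 = 16668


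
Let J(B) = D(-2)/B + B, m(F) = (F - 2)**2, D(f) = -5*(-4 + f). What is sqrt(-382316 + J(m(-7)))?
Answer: I*sqrt(30961005)/9 ≈ 618.25*I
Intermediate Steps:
D(f) = 20 - 5*f
m(F) = (-2 + F)**2
J(B) = B + 30/B (J(B) = (20 - 5*(-2))/B + B = (20 + 10)/B + B = 30/B + B = B + 30/B)
sqrt(-382316 + J(m(-7))) = sqrt(-382316 + ((-2 - 7)**2 + 30/((-2 - 7)**2))) = sqrt(-382316 + ((-9)**2 + 30/((-9)**2))) = sqrt(-382316 + (81 + 30/81)) = sqrt(-382316 + (81 + 30*(1/81))) = sqrt(-382316 + (81 + 10/27)) = sqrt(-382316 + 2197/27) = sqrt(-10320335/27) = I*sqrt(30961005)/9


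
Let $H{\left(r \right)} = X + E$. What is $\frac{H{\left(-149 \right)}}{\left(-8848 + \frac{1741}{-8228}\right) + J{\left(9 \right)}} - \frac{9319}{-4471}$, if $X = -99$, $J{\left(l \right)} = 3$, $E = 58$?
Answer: $\frac{679730201827}{325392230871} \approx 2.089$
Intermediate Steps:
$H{\left(r \right)} = -41$ ($H{\left(r \right)} = -99 + 58 = -41$)
$\frac{H{\left(-149 \right)}}{\left(-8848 + \frac{1741}{-8228}\right) + J{\left(9 \right)}} - \frac{9319}{-4471} = - \frac{41}{\left(-8848 + \frac{1741}{-8228}\right) + 3} - \frac{9319}{-4471} = - \frac{41}{\left(-8848 + 1741 \left(- \frac{1}{8228}\right)\right) + 3} - - \frac{9319}{4471} = - \frac{41}{\left(-8848 - \frac{1741}{8228}\right) + 3} + \frac{9319}{4471} = - \frac{41}{- \frac{72803085}{8228} + 3} + \frac{9319}{4471} = - \frac{41}{- \frac{72778401}{8228}} + \frac{9319}{4471} = \left(-41\right) \left(- \frac{8228}{72778401}\right) + \frac{9319}{4471} = \frac{337348}{72778401} + \frac{9319}{4471} = \frac{679730201827}{325392230871}$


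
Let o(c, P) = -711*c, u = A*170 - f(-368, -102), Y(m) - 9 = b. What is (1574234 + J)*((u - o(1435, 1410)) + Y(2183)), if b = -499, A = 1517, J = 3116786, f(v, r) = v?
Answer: 5995372184060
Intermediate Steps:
Y(m) = -490 (Y(m) = 9 - 499 = -490)
u = 258258 (u = 1517*170 - 1*(-368) = 257890 + 368 = 258258)
(1574234 + J)*((u - o(1435, 1410)) + Y(2183)) = (1574234 + 3116786)*((258258 - (-711)*1435) - 490) = 4691020*((258258 - 1*(-1020285)) - 490) = 4691020*((258258 + 1020285) - 490) = 4691020*(1278543 - 490) = 4691020*1278053 = 5995372184060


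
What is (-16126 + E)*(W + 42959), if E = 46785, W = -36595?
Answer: 195113876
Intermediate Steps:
(-16126 + E)*(W + 42959) = (-16126 + 46785)*(-36595 + 42959) = 30659*6364 = 195113876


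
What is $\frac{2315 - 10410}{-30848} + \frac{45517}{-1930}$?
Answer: $- \frac{694242533}{29768320} \approx -23.322$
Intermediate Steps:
$\frac{2315 - 10410}{-30848} + \frac{45517}{-1930} = \left(2315 - 10410\right) \left(- \frac{1}{30848}\right) + 45517 \left(- \frac{1}{1930}\right) = \left(-8095\right) \left(- \frac{1}{30848}\right) - \frac{45517}{1930} = \frac{8095}{30848} - \frac{45517}{1930} = - \frac{694242533}{29768320}$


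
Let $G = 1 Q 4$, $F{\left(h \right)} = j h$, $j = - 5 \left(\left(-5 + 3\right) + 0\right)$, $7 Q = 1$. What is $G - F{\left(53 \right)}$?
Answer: $- \frac{3706}{7} \approx -529.43$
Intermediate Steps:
$Q = \frac{1}{7}$ ($Q = \frac{1}{7} \cdot 1 = \frac{1}{7} \approx 0.14286$)
$j = 10$ ($j = - 5 \left(-2 + 0\right) = \left(-5\right) \left(-2\right) = 10$)
$F{\left(h \right)} = 10 h$
$G = \frac{4}{7}$ ($G = 1 \cdot \frac{1}{7} \cdot 4 = \frac{1}{7} \cdot 4 = \frac{4}{7} \approx 0.57143$)
$G - F{\left(53 \right)} = \frac{4}{7} - 10 \cdot 53 = \frac{4}{7} - 530 = - \frac{3706}{7}$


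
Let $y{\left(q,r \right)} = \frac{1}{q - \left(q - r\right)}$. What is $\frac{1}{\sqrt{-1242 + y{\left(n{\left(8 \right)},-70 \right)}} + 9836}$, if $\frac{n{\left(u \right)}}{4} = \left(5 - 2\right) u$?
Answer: $\frac{688520}{6772369661} - \frac{i \sqrt{6085870}}{6772369661} \approx 0.00010167 - 3.6427 \cdot 10^{-7} i$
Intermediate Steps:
$n{\left(u \right)} = 12 u$ ($n{\left(u \right)} = 4 \left(5 - 2\right) u = 4 \cdot 3 u = 12 u$)
$y{\left(q,r \right)} = \frac{1}{r}$
$\frac{1}{\sqrt{-1242 + y{\left(n{\left(8 \right)},-70 \right)}} + 9836} = \frac{1}{\sqrt{-1242 + \frac{1}{-70}} + 9836} = \frac{1}{\sqrt{-1242 - \frac{1}{70}} + 9836} = \frac{1}{\sqrt{- \frac{86941}{70}} + 9836} = \frac{1}{\frac{i \sqrt{6085870}}{70} + 9836} = \frac{1}{9836 + \frac{i \sqrt{6085870}}{70}}$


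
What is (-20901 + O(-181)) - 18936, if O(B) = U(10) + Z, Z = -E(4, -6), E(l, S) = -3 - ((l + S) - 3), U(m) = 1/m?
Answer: -398389/10 ≈ -39839.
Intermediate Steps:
E(l, S) = -S - l (E(l, S) = -3 - ((S + l) - 3) = -3 - (-3 + S + l) = -3 + (3 - S - l) = -S - l)
Z = -2 (Z = -(-1*(-6) - 1*4) = -(6 - 4) = -1*2 = -2)
O(B) = -19/10 (O(B) = 1/10 - 2 = ⅒ - 2 = -19/10)
(-20901 + O(-181)) - 18936 = (-20901 - 19/10) - 18936 = -209029/10 - 18936 = -398389/10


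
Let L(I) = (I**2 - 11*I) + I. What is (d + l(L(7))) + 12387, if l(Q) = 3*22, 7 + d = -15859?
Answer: -3413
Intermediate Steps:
d = -15866 (d = -7 - 15859 = -15866)
L(I) = I**2 - 10*I
l(Q) = 66
(d + l(L(7))) + 12387 = (-15866 + 66) + 12387 = -15800 + 12387 = -3413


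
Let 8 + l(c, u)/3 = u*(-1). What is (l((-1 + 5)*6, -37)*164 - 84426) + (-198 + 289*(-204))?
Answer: -129312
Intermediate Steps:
l(c, u) = -24 - 3*u (l(c, u) = -24 + 3*(u*(-1)) = -24 + 3*(-u) = -24 - 3*u)
(l((-1 + 5)*6, -37)*164 - 84426) + (-198 + 289*(-204)) = ((-24 - 3*(-37))*164 - 84426) + (-198 + 289*(-204)) = ((-24 + 111)*164 - 84426) + (-198 - 58956) = (87*164 - 84426) - 59154 = (14268 - 84426) - 59154 = -70158 - 59154 = -129312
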